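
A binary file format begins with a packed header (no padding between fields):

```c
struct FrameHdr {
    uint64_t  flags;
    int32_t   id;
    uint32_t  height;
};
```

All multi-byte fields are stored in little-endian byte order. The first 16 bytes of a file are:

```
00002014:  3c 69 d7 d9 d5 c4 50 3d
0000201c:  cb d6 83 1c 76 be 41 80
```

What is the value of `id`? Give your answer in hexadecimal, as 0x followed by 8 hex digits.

0x1C83D6CB

`id` follows `flags` (8 bytes), so it starts at byte offset 8 and occupies 4 bytes.
Bytes at offsets 8..11: CB D6 83 1C.
Little-endian: lowest address holds the least-significant byte.
Reassemble most-significant byte first: 1C 83 D6 CB → 0x1C83D6CB.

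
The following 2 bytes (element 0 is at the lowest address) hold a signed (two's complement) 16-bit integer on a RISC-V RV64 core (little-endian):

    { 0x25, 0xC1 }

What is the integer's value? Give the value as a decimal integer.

Little-endian stores the least-significant byte at the lowest address.
Reassemble most-significant byte first: C1 25 → 0xC125.
Top bit is set, so as a signed 16-bit value this is 0xC125 − 2^16 = -16091.

-16091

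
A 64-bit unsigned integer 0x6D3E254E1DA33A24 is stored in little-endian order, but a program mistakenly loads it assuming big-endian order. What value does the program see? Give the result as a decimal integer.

Stored little-endian, the bytes at ascending addresses are 24 3A A3 1D 4E 25 3E 6D.
Read back as big-endian, the last byte is least significant, giving 0x243AA31D4E253E6D.
0x243AA31D4E253E6D = 2610578280275066477.

2610578280275066477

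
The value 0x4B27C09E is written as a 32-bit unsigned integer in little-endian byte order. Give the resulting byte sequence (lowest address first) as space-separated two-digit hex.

9E C0 27 4B

Split into bytes (most-significant first): 4B 27 C0 9E.
Little-endian: lowest address holds the least-significant byte.
So at ascending addresses the bytes are 9E C0 27 4B.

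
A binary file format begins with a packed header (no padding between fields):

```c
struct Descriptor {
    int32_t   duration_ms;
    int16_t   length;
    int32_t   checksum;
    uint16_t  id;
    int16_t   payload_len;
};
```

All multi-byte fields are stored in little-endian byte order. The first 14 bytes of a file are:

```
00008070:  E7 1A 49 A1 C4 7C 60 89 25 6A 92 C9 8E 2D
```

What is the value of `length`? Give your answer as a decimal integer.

`length` follows `duration_ms` (4 bytes), so it starts at byte offset 4 and occupies 2 bytes.
Bytes at offsets 4..5: C4 7C.
Little-endian stores the least-significant byte at the lowest address.
Reassemble most-significant byte first: 7C C4 → 0x7CC4.
0x7CC4 = 31940.

31940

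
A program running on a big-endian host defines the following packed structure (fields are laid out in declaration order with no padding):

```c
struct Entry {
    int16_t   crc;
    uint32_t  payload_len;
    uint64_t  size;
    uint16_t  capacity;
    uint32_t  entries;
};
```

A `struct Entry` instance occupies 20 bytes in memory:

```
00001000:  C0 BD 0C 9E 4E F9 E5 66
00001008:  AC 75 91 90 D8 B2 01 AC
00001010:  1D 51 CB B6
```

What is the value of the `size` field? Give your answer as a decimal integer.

`size` follows `crc` (2 B), `payload_len` (4 B), so it starts at offset 2 + 4 = 6 and occupies 8 bytes.
Bytes at offsets 6..13: E5 66 AC 75 91 90 D8 B2.
In big-endian order the high byte comes first in memory.
The bytes are already most-significant first: 0xE566AC759190D8B2.
0xE566AC759190D8B2 = 16530089103263324338.

16530089103263324338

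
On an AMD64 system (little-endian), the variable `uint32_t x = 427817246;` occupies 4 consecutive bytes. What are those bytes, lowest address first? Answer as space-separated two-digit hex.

427817246 in hexadecimal, padded to 32 bits, is 0x197FF91E.
Split into bytes (most-significant first): 19 7F F9 1E.
Little-endian stores the least-significant byte at the lowest address.
So at ascending addresses the bytes are 1E F9 7F 19.

1E F9 7F 19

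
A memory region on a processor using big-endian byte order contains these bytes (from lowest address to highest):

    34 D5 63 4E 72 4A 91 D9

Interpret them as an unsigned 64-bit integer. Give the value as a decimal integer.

3807058248587710937

Big-endian: lowest address holds the most-significant byte.
The bytes are already most-significant first: 0x34D5634E724A91D9.
0x34D5634E724A91D9 = 3807058248587710937.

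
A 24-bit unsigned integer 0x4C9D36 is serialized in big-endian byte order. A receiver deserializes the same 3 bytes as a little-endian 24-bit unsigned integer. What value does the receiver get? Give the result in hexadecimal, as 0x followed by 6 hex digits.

0x369D4C

Stored big-endian, the bytes at ascending addresses are 4C 9D 36.
Read back as little-endian, the first byte is least significant, giving 0x369D4C.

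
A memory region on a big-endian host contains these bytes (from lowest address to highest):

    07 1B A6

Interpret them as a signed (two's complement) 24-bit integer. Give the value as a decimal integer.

465830

In big-endian order the high byte comes first in memory.
The bytes are already most-significant first: 0x071BA6.
0x071BA6 = 465830.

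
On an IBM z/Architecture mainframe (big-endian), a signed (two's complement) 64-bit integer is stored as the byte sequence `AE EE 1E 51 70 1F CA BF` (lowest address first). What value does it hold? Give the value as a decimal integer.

-5841698331530638657

Big-endian: lowest address holds the most-significant byte.
The bytes are already most-significant first: 0xAEEE1E51701FCABF.
Top bit is set, so as a signed 64-bit value this is 0xAEEE1E51701FCABF − 2^64 = -5841698331530638657.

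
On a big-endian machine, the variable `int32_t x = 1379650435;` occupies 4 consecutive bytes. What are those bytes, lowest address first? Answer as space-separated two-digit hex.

52 3B CB 83

1379650435 in hexadecimal, padded to 32 bits, is 0x523BCB83.
Split into bytes (most-significant first): 52 3B CB 83.
In big-endian order the high byte comes first in memory.
So the memory order matches the most-significant-first order: 52 3B CB 83.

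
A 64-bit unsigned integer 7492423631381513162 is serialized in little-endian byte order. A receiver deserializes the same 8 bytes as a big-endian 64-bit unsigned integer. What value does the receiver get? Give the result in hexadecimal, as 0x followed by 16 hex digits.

0xCAC33C9F986FFA67

7492423631381513162 in 64-bit hexadecimal is 0x67FA6F989F3CC3CA.
Stored little-endian, the bytes at ascending addresses are CA C3 3C 9F 98 6F FA 67.
Read back as big-endian, the last byte is least significant, giving 0xCAC33C9F986FFA67.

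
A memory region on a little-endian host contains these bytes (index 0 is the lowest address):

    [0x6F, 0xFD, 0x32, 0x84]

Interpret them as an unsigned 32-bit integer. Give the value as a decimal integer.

Little-endian: lowest address holds the least-significant byte.
Reassemble most-significant byte first: 84 32 FD 6F → 0x8432FD6F.
0x8432FD6F = 2217934191.

2217934191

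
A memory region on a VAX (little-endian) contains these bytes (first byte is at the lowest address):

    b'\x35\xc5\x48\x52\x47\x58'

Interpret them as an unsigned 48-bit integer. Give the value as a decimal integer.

In little-endian order the low byte comes first in memory.
Reassemble most-significant byte first: 58 47 52 48 C5 35 → 0x58475248C535.
0x58475248C535 = 97063346423093.

97063346423093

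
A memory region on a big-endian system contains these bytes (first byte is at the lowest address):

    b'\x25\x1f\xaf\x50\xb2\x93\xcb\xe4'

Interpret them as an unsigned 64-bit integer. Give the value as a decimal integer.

In big-endian order the high byte comes first in memory.
The bytes are already most-significant first: 0x251FAF50B293CBE4.
0x251FAF50B293CBE4 = 2675049464809638884.

2675049464809638884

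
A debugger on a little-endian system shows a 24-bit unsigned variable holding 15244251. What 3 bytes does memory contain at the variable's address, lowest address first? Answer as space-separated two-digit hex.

DB 9B E8

15244251 in hexadecimal, padded to 24 bits, is 0xE89BDB.
Split into bytes (most-significant first): E8 9B DB.
In little-endian order the low byte comes first in memory.
So at ascending addresses the bytes are DB 9B E8.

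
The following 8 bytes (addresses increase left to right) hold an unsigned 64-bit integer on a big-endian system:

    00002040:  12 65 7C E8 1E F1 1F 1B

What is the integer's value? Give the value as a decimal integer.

1325603001723854619

In big-endian order the high byte comes first in memory.
The bytes are already most-significant first: 0x12657CE81EF11F1B.
0x12657CE81EF11F1B = 1325603001723854619.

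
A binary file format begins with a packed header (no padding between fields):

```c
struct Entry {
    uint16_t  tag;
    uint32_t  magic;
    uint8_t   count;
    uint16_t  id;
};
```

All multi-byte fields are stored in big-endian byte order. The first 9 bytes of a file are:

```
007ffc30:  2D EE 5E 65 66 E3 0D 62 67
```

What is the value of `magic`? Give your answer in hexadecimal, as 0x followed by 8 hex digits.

`magic` follows `tag` (2 bytes), so it starts at byte offset 2 and occupies 4 bytes.
Bytes at offsets 2..5: 5E 65 66 E3.
Big-endian stores the most-significant byte at the lowest address.
The bytes are already most-significant first: 0x5E6566E3.

0x5E6566E3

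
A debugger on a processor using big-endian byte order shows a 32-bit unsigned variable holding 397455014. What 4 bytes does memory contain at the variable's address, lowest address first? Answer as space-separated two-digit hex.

397455014 in hexadecimal, padded to 32 bits, is 0x17B0AEA6.
Split into bytes (most-significant first): 17 B0 AE A6.
Big-endian stores the most-significant byte at the lowest address.
So the memory order matches the most-significant-first order: 17 B0 AE A6.

17 B0 AE A6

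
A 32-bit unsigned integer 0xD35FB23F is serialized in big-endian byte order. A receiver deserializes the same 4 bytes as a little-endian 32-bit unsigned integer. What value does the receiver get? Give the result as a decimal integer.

Stored big-endian, the bytes at ascending addresses are D3 5F B2 3F.
Read back as little-endian, the first byte is least significant, giving 0x3FB25FD3.
0x3FB25FD3 = 1068654547.

1068654547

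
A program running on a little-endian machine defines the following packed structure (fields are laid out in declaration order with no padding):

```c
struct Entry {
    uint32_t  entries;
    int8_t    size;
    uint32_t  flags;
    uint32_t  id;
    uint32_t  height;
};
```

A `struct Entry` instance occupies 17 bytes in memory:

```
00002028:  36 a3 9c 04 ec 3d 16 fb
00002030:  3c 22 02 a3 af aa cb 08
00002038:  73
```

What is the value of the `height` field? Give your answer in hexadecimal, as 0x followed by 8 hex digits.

`height` follows `entries` (4 B), `size` (1 B), `flags` (4 B), `id` (4 B), so it starts at offset 4 + 1 + 4 + 4 = 13 and occupies 4 bytes.
Bytes at offsets 13..16: AA CB 08 73.
In little-endian order the low byte comes first in memory.
Reassemble most-significant byte first: 73 08 CB AA → 0x7308CBAA.

0x7308CBAA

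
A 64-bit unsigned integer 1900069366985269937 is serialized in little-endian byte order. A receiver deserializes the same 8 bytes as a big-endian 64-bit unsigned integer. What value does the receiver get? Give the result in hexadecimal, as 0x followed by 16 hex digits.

0xB122C2B305675E1A

1900069366985269937 in 64-bit hexadecimal is 0x1A5E6705B3C222B1.
Stored little-endian, the bytes at ascending addresses are B1 22 C2 B3 05 67 5E 1A.
Read back as big-endian, the last byte is least significant, giving 0xB122C2B305675E1A.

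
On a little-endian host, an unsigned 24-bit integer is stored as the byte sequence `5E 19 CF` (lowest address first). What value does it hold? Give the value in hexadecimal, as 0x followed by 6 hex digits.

In little-endian order the low byte comes first in memory.
Reassemble most-significant byte first: CF 19 5E → 0xCF195E.

0xCF195E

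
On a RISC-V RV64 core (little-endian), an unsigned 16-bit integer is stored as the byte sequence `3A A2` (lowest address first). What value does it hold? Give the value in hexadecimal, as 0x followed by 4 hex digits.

In little-endian order the low byte comes first in memory.
Reassemble most-significant byte first: A2 3A → 0xA23A.

0xA23A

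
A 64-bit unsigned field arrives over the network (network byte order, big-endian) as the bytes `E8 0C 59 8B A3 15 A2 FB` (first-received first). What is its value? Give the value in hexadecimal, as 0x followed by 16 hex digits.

Big-endian: lowest address holds the most-significant byte.
The bytes are already most-significant first: 0xE80C598BA315A2FB.

0xE80C598BA315A2FB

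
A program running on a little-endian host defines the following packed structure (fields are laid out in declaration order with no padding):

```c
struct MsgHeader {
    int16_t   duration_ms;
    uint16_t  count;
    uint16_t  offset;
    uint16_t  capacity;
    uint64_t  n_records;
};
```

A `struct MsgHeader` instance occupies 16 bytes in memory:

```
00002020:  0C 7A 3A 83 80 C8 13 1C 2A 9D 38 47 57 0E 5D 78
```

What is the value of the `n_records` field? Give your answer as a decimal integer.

`n_records` follows `duration_ms` (2 B), `count` (2 B), `offset` (2 B), `capacity` (2 B), so it starts at offset 2 + 2 + 2 + 2 = 8 and occupies 8 bytes.
Bytes at offsets 8..15: 2A 9D 38 47 57 0E 5D 78.
In little-endian order the low byte comes first in memory.
Reassemble most-significant byte first: 78 5D 0E 57 47 38 9D 2A → 0x785D0E5747389D2A.
0x785D0E5747389D2A = 8673104225405279530.

8673104225405279530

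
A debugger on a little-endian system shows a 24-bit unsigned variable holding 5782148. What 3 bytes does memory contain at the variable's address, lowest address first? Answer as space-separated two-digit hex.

5782148 in hexadecimal, padded to 24 bits, is 0x583A84.
Split into bytes (most-significant first): 58 3A 84.
Little-endian stores the least-significant byte at the lowest address.
So at ascending addresses the bytes are 84 3A 58.

84 3A 58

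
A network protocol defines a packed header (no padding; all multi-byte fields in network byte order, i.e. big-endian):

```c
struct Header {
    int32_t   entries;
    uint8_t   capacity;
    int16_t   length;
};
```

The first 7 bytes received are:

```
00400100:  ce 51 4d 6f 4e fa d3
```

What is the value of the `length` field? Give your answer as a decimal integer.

`length` follows `entries` (4 B), `capacity` (1 B), so it starts at offset 4 + 1 = 5 and occupies 2 bytes.
Bytes at offsets 5..6: FA D3.
In big-endian order the high byte comes first in memory.
The bytes are already most-significant first: 0xFAD3.
Top bit is set, so as a signed 16-bit value this is 0xFAD3 − 2^16 = -1325.

-1325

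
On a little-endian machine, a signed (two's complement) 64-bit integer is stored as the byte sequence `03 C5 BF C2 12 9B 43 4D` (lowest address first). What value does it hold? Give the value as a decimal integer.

Little-endian stores the least-significant byte at the lowest address.
Reassemble most-significant byte first: 4D 43 9B 12 C2 BF C5 03 → 0x4D439B12C2BFC503.
0x4D439B12C2BFC503 = 5567464069239129347.

5567464069239129347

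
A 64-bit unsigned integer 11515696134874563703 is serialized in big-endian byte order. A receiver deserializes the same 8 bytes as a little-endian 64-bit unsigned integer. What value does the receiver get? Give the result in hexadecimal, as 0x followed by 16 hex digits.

11515696134874563703 in 64-bit hexadecimal is 0x9FCFF89F34898477.
Stored big-endian, the bytes at ascending addresses are 9F CF F8 9F 34 89 84 77.
Read back as little-endian, the first byte is least significant, giving 0x778489349FF8CF9F.

0x778489349FF8CF9F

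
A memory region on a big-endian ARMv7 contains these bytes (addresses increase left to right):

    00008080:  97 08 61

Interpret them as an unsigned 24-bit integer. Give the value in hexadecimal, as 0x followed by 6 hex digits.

0x970861

Big-endian stores the most-significant byte at the lowest address.
The bytes are already most-significant first: 0x970861.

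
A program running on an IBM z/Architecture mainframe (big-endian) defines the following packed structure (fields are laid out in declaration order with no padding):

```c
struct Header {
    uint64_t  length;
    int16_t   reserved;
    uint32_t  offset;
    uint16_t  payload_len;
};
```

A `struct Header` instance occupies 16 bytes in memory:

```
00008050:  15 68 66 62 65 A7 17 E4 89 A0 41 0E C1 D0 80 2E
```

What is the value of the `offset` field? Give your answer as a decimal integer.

`offset` follows `length` (8 B), `reserved` (2 B), so it starts at offset 8 + 2 = 10 and occupies 4 bytes.
Bytes at offsets 10..13: 41 0E C1 D0.
Big-endian: lowest address holds the most-significant byte.
The bytes are already most-significant first: 0x410EC1D0.
0x410EC1D0 = 1091486160.

1091486160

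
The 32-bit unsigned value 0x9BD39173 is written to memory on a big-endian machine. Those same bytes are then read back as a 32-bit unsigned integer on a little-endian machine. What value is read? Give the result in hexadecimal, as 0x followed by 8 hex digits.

0x7391D39B

Stored big-endian, the bytes at ascending addresses are 9B D3 91 73.
Read back as little-endian, the first byte is least significant, giving 0x7391D39B.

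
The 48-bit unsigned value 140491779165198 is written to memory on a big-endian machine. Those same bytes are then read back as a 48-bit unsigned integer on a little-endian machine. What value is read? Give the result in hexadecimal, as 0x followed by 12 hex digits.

140491779165198 in 48-bit hexadecimal is 0x7FC6CA974C0E.
Stored big-endian, the bytes at ascending addresses are 7F C6 CA 97 4C 0E.
Read back as little-endian, the first byte is least significant, giving 0x0E4C97CAC67F.

0x0E4C97CAC67F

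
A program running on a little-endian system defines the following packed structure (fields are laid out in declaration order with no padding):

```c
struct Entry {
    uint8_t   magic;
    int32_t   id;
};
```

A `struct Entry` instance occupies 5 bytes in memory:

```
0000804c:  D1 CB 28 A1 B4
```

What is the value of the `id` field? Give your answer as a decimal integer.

`id` follows `magic` (1 byte), so it starts at byte offset 1 and occupies 4 bytes.
Bytes at offsets 1..4: CB 28 A1 B4.
Little-endian stores the least-significant byte at the lowest address.
Reassemble most-significant byte first: B4 A1 28 CB → 0xB4A128CB.
Top bit is set, so as a signed 32-bit value this is 0xB4A128CB − 2^32 = -1264506677.

-1264506677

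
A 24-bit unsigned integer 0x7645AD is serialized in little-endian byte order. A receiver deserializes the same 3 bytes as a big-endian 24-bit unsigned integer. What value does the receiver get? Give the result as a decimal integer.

Stored little-endian, the bytes at ascending addresses are AD 45 76.
Read back as big-endian, the last byte is least significant, giving 0xAD4576.
0xAD4576 = 11355510.

11355510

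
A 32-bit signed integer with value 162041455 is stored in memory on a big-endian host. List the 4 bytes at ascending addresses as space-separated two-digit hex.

162041455 in hexadecimal, padded to 32 bits, is 0x09A88E6F.
Split into bytes (most-significant first): 09 A8 8E 6F.
In big-endian order the high byte comes first in memory.
So the memory order matches the most-significant-first order: 09 A8 8E 6F.

09 A8 8E 6F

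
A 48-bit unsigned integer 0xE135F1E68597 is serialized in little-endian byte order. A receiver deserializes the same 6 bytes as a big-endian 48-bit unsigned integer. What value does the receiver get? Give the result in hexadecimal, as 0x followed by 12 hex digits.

Stored little-endian, the bytes at ascending addresses are 97 85 E6 F1 35 E1.
Read back as big-endian, the last byte is least significant, giving 0x9785E6F135E1.

0x9785E6F135E1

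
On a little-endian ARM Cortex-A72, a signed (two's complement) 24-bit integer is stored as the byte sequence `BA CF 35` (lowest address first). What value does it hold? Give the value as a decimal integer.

3526586

Little-endian: lowest address holds the least-significant byte.
Reassemble most-significant byte first: 35 CF BA → 0x35CFBA.
0x35CFBA = 3526586.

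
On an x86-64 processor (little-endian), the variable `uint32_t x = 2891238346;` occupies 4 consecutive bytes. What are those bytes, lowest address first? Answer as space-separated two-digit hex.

CA CB 54 AC

2891238346 in hexadecimal, padded to 32 bits, is 0xAC54CBCA.
Split into bytes (most-significant first): AC 54 CB CA.
Little-endian: lowest address holds the least-significant byte.
So at ascending addresses the bytes are CA CB 54 AC.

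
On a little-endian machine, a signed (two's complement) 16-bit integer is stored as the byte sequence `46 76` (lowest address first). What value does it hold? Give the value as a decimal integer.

In little-endian order the low byte comes first in memory.
Reassemble most-significant byte first: 76 46 → 0x7646.
0x7646 = 30278.

30278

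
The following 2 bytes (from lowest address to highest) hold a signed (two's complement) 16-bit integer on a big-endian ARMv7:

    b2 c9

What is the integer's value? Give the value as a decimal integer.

Big-endian stores the most-significant byte at the lowest address.
The bytes are already most-significant first: 0xB2C9.
Top bit is set, so as a signed 16-bit value this is 0xB2C9 − 2^16 = -19767.

-19767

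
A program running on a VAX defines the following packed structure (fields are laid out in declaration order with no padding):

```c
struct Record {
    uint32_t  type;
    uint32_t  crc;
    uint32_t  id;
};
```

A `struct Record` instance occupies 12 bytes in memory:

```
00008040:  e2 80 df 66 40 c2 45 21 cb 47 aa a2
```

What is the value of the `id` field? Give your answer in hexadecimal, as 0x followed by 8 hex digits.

0xA2AA47CB

`id` follows `type` (4 B), `crc` (4 B), so it starts at offset 4 + 4 = 8 and occupies 4 bytes.
Bytes at offsets 8..11: CB 47 AA A2.
Little-endian: lowest address holds the least-significant byte.
Reassemble most-significant byte first: A2 AA 47 CB → 0xA2AA47CB.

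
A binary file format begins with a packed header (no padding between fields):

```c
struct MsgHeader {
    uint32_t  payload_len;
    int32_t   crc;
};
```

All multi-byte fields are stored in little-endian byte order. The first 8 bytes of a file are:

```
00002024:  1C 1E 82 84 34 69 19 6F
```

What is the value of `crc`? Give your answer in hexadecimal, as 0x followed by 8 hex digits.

0x6F196934

`crc` follows `payload_len` (4 bytes), so it starts at byte offset 4 and occupies 4 bytes.
Bytes at offsets 4..7: 34 69 19 6F.
Little-endian stores the least-significant byte at the lowest address.
Reassemble most-significant byte first: 6F 19 69 34 → 0x6F196934.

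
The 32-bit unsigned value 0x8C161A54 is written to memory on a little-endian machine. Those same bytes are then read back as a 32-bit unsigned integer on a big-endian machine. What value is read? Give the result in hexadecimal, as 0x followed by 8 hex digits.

0x541A168C

Stored little-endian, the bytes at ascending addresses are 54 1A 16 8C.
Read back as big-endian, the last byte is least significant, giving 0x541A168C.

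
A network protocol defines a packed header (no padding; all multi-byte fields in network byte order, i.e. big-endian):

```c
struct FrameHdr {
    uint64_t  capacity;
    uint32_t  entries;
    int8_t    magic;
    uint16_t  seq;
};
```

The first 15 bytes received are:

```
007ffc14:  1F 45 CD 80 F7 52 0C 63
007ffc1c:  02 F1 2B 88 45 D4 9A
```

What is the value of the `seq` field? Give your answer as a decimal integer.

`seq` follows `capacity` (8 B), `entries` (4 B), `magic` (1 B), so it starts at offset 8 + 4 + 1 = 13 and occupies 2 bytes.
Bytes at offsets 13..14: D4 9A.
Big-endian: lowest address holds the most-significant byte.
The bytes are already most-significant first: 0xD49A.
0xD49A = 54426.

54426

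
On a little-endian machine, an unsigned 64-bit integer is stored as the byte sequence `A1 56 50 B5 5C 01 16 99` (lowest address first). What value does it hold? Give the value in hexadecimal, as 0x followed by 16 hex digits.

Little-endian stores the least-significant byte at the lowest address.
Reassemble most-significant byte first: 99 16 01 5C B5 50 56 A1 → 0x9916015CB55056A1.

0x9916015CB55056A1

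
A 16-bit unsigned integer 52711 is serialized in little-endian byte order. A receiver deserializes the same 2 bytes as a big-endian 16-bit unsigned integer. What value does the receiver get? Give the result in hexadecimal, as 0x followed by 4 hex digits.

52711 in 16-bit hexadecimal is 0xCDE7.
Stored little-endian, the bytes at ascending addresses are E7 CD.
Read back as big-endian, the last byte is least significant, giving 0xE7CD.

0xE7CD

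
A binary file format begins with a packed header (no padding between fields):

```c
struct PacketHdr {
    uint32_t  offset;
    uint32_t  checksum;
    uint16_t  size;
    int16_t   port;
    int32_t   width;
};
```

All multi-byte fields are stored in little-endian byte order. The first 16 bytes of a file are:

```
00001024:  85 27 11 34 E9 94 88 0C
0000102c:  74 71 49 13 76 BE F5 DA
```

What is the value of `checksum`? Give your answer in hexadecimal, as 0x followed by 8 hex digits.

0x0C8894E9

`checksum` follows `offset` (4 bytes), so it starts at byte offset 4 and occupies 4 bytes.
Bytes at offsets 4..7: E9 94 88 0C.
Little-endian: lowest address holds the least-significant byte.
Reassemble most-significant byte first: 0C 88 94 E9 → 0x0C8894E9.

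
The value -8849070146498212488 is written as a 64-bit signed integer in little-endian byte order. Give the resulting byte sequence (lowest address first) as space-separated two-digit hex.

78 CD 75 0D 96 C9 31 85

Two's complement of -8849070146498212488 in 64 bits: 8849070146498212488 = 0x7ACE3669F28A3288; invert → 0x8531C9960D75CD77; add 1 → 0x8531C9960D75CD78.
Split into bytes (most-significant first): 85 31 C9 96 0D 75 CD 78.
Little-endian: lowest address holds the least-significant byte.
So at ascending addresses the bytes are 78 CD 75 0D 96 C9 31 85.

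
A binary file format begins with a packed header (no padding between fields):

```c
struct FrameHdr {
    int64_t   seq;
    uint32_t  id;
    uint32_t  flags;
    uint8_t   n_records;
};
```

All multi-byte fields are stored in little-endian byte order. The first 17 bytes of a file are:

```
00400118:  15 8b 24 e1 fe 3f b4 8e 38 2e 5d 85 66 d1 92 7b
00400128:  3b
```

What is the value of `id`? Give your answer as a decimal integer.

2237476408

`id` follows `seq` (8 bytes), so it starts at byte offset 8 and occupies 4 bytes.
Bytes at offsets 8..11: 38 2E 5D 85.
Little-endian stores the least-significant byte at the lowest address.
Reassemble most-significant byte first: 85 5D 2E 38 → 0x855D2E38.
0x855D2E38 = 2237476408.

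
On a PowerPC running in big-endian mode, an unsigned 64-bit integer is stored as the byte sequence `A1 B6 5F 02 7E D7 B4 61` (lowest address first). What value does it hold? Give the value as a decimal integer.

Big-endian: lowest address holds the most-significant byte.
The bytes are already most-significant first: 0xA1B65F027ED7B461.
0xA1B65F027ED7B461 = 11652605550190376033.

11652605550190376033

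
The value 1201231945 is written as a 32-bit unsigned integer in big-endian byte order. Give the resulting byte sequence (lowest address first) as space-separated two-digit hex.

47 99 58 49

1201231945 in hexadecimal, padded to 32 bits, is 0x47995849.
Split into bytes (most-significant first): 47 99 58 49.
Big-endian stores the most-significant byte at the lowest address.
So the memory order matches the most-significant-first order: 47 99 58 49.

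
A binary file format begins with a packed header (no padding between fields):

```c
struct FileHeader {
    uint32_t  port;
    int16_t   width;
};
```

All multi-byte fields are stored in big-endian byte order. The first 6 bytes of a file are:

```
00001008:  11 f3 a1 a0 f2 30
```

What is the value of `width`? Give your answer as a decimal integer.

-3536

`width` follows `port` (4 bytes), so it starts at byte offset 4 and occupies 2 bytes.
Bytes at offsets 4..5: F2 30.
Big-endian: lowest address holds the most-significant byte.
The bytes are already most-significant first: 0xF230.
Top bit is set, so as a signed 16-bit value this is 0xF230 − 2^16 = -3536.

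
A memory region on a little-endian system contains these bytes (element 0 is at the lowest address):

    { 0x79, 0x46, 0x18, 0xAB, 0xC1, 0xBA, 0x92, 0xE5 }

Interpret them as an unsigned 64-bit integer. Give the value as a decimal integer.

16542489722247202425

Little-endian: lowest address holds the least-significant byte.
Reassemble most-significant byte first: E5 92 BA C1 AB 18 46 79 → 0xE592BAC1AB184679.
0xE592BAC1AB184679 = 16542489722247202425.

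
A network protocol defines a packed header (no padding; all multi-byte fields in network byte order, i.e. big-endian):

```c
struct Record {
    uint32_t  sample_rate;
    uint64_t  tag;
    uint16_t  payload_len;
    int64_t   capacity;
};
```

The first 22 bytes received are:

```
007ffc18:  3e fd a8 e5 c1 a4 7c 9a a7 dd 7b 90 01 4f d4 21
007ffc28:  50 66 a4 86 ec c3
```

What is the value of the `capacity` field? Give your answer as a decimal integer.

-3161157061660185405

`capacity` follows `sample_rate` (4 B), `tag` (8 B), `payload_len` (2 B), so it starts at offset 4 + 8 + 2 = 14 and occupies 8 bytes.
Bytes at offsets 14..21: D4 21 50 66 A4 86 EC C3.
In big-endian order the high byte comes first in memory.
The bytes are already most-significant first: 0xD4215066A486ECC3.
Top bit is set, so as a signed 64-bit value this is 0xD4215066A486ECC3 − 2^64 = -3161157061660185405.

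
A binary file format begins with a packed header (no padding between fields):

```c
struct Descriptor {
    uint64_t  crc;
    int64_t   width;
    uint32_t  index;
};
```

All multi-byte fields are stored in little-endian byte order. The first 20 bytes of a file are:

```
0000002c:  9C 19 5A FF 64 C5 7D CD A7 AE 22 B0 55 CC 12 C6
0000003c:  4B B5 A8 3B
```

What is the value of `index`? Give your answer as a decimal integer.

1000912203

`index` follows `crc` (8 B), `width` (8 B), so it starts at offset 8 + 8 = 16 and occupies 4 bytes.
Bytes at offsets 16..19: 4B B5 A8 3B.
In little-endian order the low byte comes first in memory.
Reassemble most-significant byte first: 3B A8 B5 4B → 0x3BA8B54B.
0x3BA8B54B = 1000912203.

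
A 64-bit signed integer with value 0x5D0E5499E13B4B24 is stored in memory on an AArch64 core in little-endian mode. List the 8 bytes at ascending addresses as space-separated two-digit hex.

Split into bytes (most-significant first): 5D 0E 54 99 E1 3B 4B 24.
Little-endian: lowest address holds the least-significant byte.
So at ascending addresses the bytes are 24 4B 3B E1 99 54 0E 5D.

24 4B 3B E1 99 54 0E 5D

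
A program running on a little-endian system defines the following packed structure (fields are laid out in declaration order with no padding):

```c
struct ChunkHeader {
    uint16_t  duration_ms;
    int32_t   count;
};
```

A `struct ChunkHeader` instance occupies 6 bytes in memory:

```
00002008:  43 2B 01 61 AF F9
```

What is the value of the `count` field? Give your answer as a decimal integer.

`count` follows `duration_ms` (2 bytes), so it starts at byte offset 2 and occupies 4 bytes.
Bytes at offsets 2..5: 01 61 AF F9.
In little-endian order the low byte comes first in memory.
Reassemble most-significant byte first: F9 AF 61 01 → 0xF9AF6101.
Top bit is set, so as a signed 32-bit value this is 0xF9AF6101 − 2^32 = -105946879.

-105946879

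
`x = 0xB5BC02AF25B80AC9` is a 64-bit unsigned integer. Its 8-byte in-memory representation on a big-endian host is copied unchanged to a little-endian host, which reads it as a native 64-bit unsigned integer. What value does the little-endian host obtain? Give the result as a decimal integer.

Stored big-endian, the bytes at ascending addresses are B5 BC 02 AF 25 B8 0A C9.
Read back as little-endian, the first byte is least significant, giving 0xC90AB825AF02BCB5.
0xC90AB825AF02BCB5 = 14486593623380114613.

14486593623380114613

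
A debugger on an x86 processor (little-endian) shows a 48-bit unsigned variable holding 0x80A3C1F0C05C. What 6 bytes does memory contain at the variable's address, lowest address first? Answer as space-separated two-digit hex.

Split into bytes (most-significant first): 80 A3 C1 F0 C0 5C.
In little-endian order the low byte comes first in memory.
So at ascending addresses the bytes are 5C C0 F0 C1 A3 80.

5C C0 F0 C1 A3 80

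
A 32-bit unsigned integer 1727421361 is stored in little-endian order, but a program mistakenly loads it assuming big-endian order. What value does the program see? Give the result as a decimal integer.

2975594086

1727421361 in 32-bit hexadecimal is 0x66F65BB1.
Stored little-endian, the bytes at ascending addresses are B1 5B F6 66.
Read back as big-endian, the last byte is least significant, giving 0xB15BF666.
0xB15BF666 = 2975594086.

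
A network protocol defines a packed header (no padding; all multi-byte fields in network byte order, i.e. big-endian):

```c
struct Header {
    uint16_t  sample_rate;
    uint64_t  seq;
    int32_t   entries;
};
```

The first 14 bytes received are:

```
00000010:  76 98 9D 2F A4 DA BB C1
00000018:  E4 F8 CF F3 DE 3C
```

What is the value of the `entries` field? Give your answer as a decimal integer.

-806101444

`entries` follows `sample_rate` (2 B), `seq` (8 B), so it starts at offset 2 + 8 = 10 and occupies 4 bytes.
Bytes at offsets 10..13: CF F3 DE 3C.
Big-endian: lowest address holds the most-significant byte.
The bytes are already most-significant first: 0xCFF3DE3C.
Top bit is set, so as a signed 32-bit value this is 0xCFF3DE3C − 2^32 = -806101444.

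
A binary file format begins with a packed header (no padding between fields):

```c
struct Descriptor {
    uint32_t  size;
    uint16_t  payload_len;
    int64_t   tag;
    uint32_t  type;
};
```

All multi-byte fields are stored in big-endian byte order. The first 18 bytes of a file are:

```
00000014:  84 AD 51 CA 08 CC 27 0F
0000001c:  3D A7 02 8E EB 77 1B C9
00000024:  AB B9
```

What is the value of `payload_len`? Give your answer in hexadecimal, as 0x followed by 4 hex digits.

0x08CC

`payload_len` follows `size` (4 bytes), so it starts at byte offset 4 and occupies 2 bytes.
Bytes at offsets 4..5: 08 CC.
Big-endian: lowest address holds the most-significant byte.
The bytes are already most-significant first: 0x08CC.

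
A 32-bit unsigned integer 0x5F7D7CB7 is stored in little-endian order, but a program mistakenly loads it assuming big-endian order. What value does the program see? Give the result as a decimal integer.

3078389087

Stored little-endian, the bytes at ascending addresses are B7 7C 7D 5F.
Read back as big-endian, the last byte is least significant, giving 0xB77C7D5F.
0xB77C7D5F = 3078389087.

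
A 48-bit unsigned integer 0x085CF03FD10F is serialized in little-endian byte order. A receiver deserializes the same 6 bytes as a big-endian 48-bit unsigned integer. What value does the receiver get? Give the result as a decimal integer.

Stored little-endian, the bytes at ascending addresses are 0F D1 3F F0 5C 08.
Read back as big-endian, the last byte is least significant, giving 0x0FD13FF05C08.
0x0FD13FF05C08 = 17391395298312.

17391395298312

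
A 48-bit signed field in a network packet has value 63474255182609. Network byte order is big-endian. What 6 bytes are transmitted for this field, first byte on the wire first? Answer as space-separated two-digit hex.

63474255182609 in hexadecimal, padded to 48 bits, is 0x39BAC06EBB11.
Split into bytes (most-significant first): 39 BA C0 6E BB 11.
In big-endian order the high byte comes first in memory.
So the memory order matches the most-significant-first order: 39 BA C0 6E BB 11.

39 BA C0 6E BB 11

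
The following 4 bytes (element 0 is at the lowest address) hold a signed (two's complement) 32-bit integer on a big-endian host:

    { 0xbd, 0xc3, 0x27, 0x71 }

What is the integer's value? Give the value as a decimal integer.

Big-endian stores the most-significant byte at the lowest address.
The bytes are already most-significant first: 0xBDC32771.
Top bit is set, so as a signed 32-bit value this is 0xBDC32771 − 2^32 = -1111283855.

-1111283855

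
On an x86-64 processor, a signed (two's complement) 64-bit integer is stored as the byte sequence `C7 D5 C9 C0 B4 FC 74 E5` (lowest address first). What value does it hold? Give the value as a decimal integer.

In little-endian order the low byte comes first in memory.
Reassemble most-significant byte first: E5 74 FC B4 C0 C9 D5 C7 → 0xE574FCB4C0C9D5C7.
Top bit is set, so as a signed 64-bit value this is 0xE574FCB4C0C9D5C7 − 2^64 = -1912626088466852409.

-1912626088466852409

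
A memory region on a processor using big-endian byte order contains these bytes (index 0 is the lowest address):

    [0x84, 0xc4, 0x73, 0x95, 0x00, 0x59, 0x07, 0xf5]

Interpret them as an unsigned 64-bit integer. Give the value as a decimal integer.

9566898592234932213

Big-endian stores the most-significant byte at the lowest address.
The bytes are already most-significant first: 0x84C47395005907F5.
0x84C47395005907F5 = 9566898592234932213.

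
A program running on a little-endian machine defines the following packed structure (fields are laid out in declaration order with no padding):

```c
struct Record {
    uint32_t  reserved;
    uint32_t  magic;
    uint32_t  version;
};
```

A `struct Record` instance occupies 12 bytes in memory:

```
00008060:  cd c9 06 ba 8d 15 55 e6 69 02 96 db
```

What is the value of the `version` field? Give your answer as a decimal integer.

3684041321

`version` follows `reserved` (4 B), `magic` (4 B), so it starts at offset 4 + 4 = 8 and occupies 4 bytes.
Bytes at offsets 8..11: 69 02 96 DB.
In little-endian order the low byte comes first in memory.
Reassemble most-significant byte first: DB 96 02 69 → 0xDB960269.
0xDB960269 = 3684041321.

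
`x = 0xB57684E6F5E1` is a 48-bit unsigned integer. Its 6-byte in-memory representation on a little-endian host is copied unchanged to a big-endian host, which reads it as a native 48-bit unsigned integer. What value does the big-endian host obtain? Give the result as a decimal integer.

Stored little-endian, the bytes at ascending addresses are E1 F5 E6 84 76 B5.
Read back as big-endian, the last byte is least significant, giving 0xE1F5E68476B5.
0xE1F5E68476B5 = 248446250677941.

248446250677941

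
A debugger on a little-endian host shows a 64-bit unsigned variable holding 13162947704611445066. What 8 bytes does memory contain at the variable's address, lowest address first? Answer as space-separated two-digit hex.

13162947704611445066 in hexadecimal, padded to 64 bits, is 0xB6AC2F327268994A.
Split into bytes (most-significant first): B6 AC 2F 32 72 68 99 4A.
Little-endian: lowest address holds the least-significant byte.
So at ascending addresses the bytes are 4A 99 68 72 32 2F AC B6.

4A 99 68 72 32 2F AC B6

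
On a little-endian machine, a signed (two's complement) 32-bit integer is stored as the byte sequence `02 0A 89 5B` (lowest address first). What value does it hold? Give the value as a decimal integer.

Little-endian: lowest address holds the least-significant byte.
Reassemble most-significant byte first: 5B 89 0A 02 → 0x5B890A02.
0x5B890A02 = 1535707650.

1535707650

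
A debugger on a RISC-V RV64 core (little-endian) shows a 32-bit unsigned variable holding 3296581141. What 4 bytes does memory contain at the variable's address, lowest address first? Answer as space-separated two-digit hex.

3296581141 in hexadecimal, padded to 32 bits, is 0xC47DD615.
Split into bytes (most-significant first): C4 7D D6 15.
In little-endian order the low byte comes first in memory.
So at ascending addresses the bytes are 15 D6 7D C4.

15 D6 7D C4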